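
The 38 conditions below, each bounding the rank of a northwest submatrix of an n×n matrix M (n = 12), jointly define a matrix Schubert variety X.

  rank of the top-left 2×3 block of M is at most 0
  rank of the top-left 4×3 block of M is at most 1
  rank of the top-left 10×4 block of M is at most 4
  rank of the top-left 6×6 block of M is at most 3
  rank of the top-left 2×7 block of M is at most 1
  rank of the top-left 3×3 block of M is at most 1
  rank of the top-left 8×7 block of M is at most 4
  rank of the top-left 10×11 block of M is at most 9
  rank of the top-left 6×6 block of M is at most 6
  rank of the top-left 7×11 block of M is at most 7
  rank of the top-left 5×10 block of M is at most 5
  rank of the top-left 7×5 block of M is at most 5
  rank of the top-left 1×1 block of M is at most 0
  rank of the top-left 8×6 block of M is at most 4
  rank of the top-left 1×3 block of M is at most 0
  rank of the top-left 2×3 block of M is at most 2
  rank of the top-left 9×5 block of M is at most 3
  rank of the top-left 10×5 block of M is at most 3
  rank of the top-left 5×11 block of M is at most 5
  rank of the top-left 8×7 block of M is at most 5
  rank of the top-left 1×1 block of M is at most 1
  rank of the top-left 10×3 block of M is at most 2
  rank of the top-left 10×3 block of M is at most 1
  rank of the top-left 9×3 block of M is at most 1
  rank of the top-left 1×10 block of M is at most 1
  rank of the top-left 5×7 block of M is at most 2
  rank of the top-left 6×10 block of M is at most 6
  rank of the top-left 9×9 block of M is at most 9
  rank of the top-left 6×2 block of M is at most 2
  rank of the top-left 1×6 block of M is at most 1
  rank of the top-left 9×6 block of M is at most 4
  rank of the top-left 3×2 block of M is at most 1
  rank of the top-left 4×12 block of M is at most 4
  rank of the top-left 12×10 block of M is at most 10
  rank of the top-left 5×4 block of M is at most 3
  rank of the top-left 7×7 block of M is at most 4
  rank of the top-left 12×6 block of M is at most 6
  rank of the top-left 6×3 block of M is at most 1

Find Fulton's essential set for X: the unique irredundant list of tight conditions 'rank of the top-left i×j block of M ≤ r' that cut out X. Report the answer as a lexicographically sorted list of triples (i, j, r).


Computing R[i][j] = min implied NW-rank bound (n=12, 38 conditions):

  i=1: 0 | 0 | 0 | 1 | 1 | 1 | 1 | 1 | 1 | 1 | 1 | 1
  i=2: 0 | 0 | 0 | 1 | 1 | 1 | 1 | 2 | 2 | 2 | 2 | 2
  i=3: 1 | 1 | 1 | 2 | 2 | 2 | 2 | 3 | 3 | 3 | 3 | 3
  i=4: 1 | 1 | 1 | 2 | 2 | 2 | 2 | 3 | 4 | 4 | 4 | 4
  i=5: 1 | 1 | 1 | 2 | 2 | 2 | 2 | 3 | 4 | 5 | 5 | 5
  i=6: 1 | 1 | 1 | 2 | 3 | 3 | 3 | 4 | 5 | 6 | 6 | 6
  i=7: 1 | 1 | 1 | 2 | 3 | 4 | 4 | 5 | 6 | 7 | 7 | 7
  i=8: 1 | 1 | 1 | 2 | 3 | 4 | 4 | 5 | 6 | 7 | 8 | 8
  i=9: 1 | 1 | 1 | 2 | 3 | 4 | 5 | 6 | 7 | 8 | 9 | 9
  i=10: 1 | 1 | 1 | 2 | 3 | 4 | 5 | 6 | 7 | 8 | 9 | 10
  i=11: 1 | 2 | 2 | 3 | 4 | 5 | 6 | 7 | 8 | 9 | 10 | 11
  i=12: 1 | 2 | 3 | 4 | 5 | 6 | 7 | 8 | 9 | 10 | 11 | 12

second differences of R give the permutation w = (4, 8, 1, 9, 10, 5, 6, 11, 7, 12, 2, 3).

ℓ(w)=30; the 5 essential cells (i,j,r):

[(2, 3, 0), (2, 7, 1), (5, 7, 2), (8, 7, 4), (10, 3, 1)]


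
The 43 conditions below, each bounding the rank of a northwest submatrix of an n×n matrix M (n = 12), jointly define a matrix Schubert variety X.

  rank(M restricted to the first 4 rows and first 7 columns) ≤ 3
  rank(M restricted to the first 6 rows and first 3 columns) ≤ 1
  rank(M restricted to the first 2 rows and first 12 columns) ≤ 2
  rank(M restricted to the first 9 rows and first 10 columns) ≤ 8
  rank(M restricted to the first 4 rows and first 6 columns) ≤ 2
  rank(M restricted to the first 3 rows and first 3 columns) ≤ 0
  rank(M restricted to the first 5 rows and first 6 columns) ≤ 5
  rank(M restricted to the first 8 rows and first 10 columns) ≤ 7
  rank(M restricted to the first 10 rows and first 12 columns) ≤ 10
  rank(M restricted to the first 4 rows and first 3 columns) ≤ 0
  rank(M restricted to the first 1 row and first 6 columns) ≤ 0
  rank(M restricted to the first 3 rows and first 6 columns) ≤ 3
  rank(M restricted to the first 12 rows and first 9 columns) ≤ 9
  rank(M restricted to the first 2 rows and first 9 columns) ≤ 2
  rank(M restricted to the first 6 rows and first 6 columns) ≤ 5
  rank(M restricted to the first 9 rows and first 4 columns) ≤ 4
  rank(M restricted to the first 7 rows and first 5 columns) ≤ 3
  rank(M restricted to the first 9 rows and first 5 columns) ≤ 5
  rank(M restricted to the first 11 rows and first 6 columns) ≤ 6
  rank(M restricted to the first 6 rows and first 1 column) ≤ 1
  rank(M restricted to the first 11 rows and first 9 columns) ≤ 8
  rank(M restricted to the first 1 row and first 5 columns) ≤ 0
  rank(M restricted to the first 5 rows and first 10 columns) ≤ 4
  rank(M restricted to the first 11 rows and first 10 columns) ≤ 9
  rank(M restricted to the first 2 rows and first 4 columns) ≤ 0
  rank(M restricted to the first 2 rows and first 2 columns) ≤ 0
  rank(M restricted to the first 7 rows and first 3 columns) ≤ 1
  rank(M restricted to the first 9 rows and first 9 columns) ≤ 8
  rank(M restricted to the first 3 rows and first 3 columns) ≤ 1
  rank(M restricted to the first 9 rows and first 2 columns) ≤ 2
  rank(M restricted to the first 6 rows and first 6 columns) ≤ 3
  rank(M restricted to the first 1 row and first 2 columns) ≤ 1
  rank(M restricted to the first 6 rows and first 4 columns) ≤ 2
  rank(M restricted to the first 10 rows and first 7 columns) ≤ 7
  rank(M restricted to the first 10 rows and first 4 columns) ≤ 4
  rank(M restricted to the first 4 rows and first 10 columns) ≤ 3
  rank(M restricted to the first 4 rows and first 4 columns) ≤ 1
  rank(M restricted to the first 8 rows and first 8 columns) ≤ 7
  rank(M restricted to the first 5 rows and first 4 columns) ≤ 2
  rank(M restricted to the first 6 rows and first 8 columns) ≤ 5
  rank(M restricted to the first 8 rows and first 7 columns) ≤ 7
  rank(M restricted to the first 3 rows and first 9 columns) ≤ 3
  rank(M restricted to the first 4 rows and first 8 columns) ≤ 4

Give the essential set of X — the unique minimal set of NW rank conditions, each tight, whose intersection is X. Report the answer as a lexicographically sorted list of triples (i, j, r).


Recovering R(i,j) via the rank-extension bound from the 43 conditions:

  0  0  0  0  0  0  1  1  1  1  1  1
  0  0  0  0  1  1  2  2  2  2  2  2
  0  0  0  1  2  2  3  3  3  3  3  3
  0  0  0  1  2  2  3  3  3  3  4  4
  1  1  1  2  3  3  4  4  4  4  5  5
  1  1  1  2  3  3  4  5  5  5  6  6
  1  1  1  2  3  4  5  6  6  6  7  7
  1  2  2  3  4  5  6  7  7  7  8  8
  1  2  3  4  5  6  7  8  8  8  9  9
  1  2  3  4  5  6  7  8  8  9  10  10
  1  2  3  4  5  6  7  8  8  9  10  11
  1  2  3  4  5  6  7  8  9  10  11  12

hence w(1..12) = (7, 5, 4, 11, 1, 8, 6, 2, 3, 10, 12, 9).

8 SE-corners of the 27-cell Rothe diagram give Ess(w):

[(1, 6, 0), (2, 4, 0), (4, 3, 0), (4, 6, 2), (4, 10, 3), (6, 6, 3), (7, 3, 1), (11, 9, 8)]


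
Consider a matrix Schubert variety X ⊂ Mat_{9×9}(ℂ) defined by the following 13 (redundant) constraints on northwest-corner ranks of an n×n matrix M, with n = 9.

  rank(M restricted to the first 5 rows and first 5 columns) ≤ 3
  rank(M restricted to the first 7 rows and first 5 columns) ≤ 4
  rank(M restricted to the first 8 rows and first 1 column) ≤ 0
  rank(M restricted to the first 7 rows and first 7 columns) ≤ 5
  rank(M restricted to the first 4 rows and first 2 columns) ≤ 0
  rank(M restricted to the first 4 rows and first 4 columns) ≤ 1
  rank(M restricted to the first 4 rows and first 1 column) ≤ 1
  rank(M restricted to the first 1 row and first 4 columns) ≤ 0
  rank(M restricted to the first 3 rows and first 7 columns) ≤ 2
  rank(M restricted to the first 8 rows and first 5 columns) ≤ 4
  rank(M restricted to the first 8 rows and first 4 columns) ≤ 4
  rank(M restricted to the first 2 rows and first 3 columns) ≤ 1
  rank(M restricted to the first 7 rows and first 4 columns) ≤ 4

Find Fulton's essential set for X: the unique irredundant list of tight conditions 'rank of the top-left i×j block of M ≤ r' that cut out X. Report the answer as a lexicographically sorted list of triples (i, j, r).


The tightest implied rank at each (i,j), from the 13 conditions:

  i=1: 0, 0, 0, 0, 1, 1, 1, 1, 1
  i=2: 0, 0, 1, 1, 2, 2, 2, 2, 2
  i=3: 0, 0, 1, 1, 2, 2, 2, 3, 3
  i=4: 0, 0, 1, 1, 2, 3, 3, 4, 4
  i=5: 0, 1, 2, 2, 3, 4, 4, 5, 5
  i=6: 0, 1, 2, 3, 4, 5, 5, 6, 6
  i=7: 0, 1, 2, 3, 4, 5, 5, 6, 7
  i=8: 0, 1, 2, 3, 4, 5, 6, 7, 8
  i=9: 1, 2, 3, 4, 5, 6, 7, 8, 9

hence w(1..9) = (5, 3, 8, 6, 2, 4, 9, 7, 1).

D(w) has 19 cells with 6 SE-corners; essential set:

[(1, 4, 0), (3, 7, 2), (4, 2, 0), (4, 4, 1), (7, 7, 5), (8, 1, 0)]


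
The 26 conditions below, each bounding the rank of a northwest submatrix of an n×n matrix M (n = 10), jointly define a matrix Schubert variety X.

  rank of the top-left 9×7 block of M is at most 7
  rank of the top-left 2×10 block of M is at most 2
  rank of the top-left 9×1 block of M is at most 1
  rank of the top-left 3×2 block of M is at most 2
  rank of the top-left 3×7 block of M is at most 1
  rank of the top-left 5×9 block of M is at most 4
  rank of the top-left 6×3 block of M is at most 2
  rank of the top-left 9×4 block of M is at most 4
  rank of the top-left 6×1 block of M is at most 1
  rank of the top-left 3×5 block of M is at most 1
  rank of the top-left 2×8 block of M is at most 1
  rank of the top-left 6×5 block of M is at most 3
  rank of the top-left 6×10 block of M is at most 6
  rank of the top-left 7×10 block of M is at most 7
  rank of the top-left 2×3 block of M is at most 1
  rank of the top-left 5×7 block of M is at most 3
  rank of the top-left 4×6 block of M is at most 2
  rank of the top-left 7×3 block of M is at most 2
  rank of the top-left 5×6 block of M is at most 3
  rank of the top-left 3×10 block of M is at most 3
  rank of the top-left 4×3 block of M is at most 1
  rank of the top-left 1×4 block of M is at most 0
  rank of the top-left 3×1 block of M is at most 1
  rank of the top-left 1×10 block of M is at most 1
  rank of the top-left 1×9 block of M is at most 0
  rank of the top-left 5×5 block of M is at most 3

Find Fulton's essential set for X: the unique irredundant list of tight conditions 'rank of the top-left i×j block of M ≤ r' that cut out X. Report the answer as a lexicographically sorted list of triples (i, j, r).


The tightest implied rank at each (i,j), from the 26 conditions:

  0 | 0 | 0 | 0 | 0 | 0 | 0 | 0 | 0 | 1
  1 | 1 | 1 | 1 | 1 | 1 | 1 | 1 | 1 | 2
  1 | 1 | 1 | 1 | 1 | 1 | 1 | 2 | 2 | 3
  1 | 1 | 1 | 2 | 2 | 2 | 2 | 3 | 3 | 4
  1 | 2 | 2 | 3 | 3 | 3 | 3 | 4 | 4 | 5
  1 | 2 | 2 | 3 | 3 | 4 | 4 | 5 | 5 | 6
  1 | 2 | 2 | 3 | 4 | 5 | 5 | 6 | 6 | 7
  1 | 2 | 3 | 4 | 5 | 6 | 6 | 7 | 7 | 8
  1 | 2 | 3 | 4 | 5 | 6 | 7 | 8 | 8 | 9
  1 | 2 | 3 | 4 | 5 | 6 | 7 | 8 | 9 | 10

hence w(1..10) = (10, 1, 8, 4, 2, 6, 5, 3, 7, 9).

D(w) has 20 cells with 5 SE-corners; essential set:

[(1, 9, 0), (3, 7, 1), (4, 3, 1), (6, 5, 3), (7, 3, 2)]


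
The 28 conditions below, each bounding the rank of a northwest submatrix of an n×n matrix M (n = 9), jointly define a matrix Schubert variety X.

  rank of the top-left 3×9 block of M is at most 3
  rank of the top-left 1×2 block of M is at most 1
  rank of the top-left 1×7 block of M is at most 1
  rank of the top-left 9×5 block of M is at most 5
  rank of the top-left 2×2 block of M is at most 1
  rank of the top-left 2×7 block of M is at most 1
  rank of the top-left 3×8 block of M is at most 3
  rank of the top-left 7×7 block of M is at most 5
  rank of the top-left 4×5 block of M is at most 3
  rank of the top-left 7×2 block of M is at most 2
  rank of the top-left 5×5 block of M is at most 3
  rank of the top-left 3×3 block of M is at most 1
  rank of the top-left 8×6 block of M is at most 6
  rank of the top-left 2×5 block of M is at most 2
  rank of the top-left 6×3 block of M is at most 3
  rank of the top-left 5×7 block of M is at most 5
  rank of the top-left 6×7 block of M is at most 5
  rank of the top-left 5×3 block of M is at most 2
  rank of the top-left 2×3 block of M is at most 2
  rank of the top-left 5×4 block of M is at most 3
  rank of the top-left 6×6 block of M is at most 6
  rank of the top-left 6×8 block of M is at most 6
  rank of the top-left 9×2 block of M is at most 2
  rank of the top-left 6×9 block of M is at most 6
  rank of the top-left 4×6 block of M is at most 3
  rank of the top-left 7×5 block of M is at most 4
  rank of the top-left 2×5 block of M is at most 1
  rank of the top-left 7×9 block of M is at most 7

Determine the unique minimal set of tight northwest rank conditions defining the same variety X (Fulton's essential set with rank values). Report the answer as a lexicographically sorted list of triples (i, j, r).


Recovering R(i,j) via the rank-extension bound from the 28 conditions:

  row 1: 1 1 1 1 1 1 1 1 1
  row 2: 1 1 1 1 1 1 1 2 2
  row 3: 1 1 1 2 2 2 2 3 3
  row 4: 1 2 2 3 3 3 3 4 4
  row 5: 1 2 2 3 3 4 4 5 5
  row 6: 1 2 3 4 4 5 5 6 6
  row 7: 1 2 3 4 4 5 5 6 7
  row 8: 1 2 3 4 5 6 6 7 8
  row 9: 1 2 3 4 5 6 7 8 9

so w = (1, 8, 4, 2, 6, 3, 9, 5, 7).

|D(w)|=12, |Ess(w)|=6:

[(2, 7, 1), (3, 3, 1), (5, 3, 2), (5, 5, 3), (7, 5, 4), (7, 7, 5)]


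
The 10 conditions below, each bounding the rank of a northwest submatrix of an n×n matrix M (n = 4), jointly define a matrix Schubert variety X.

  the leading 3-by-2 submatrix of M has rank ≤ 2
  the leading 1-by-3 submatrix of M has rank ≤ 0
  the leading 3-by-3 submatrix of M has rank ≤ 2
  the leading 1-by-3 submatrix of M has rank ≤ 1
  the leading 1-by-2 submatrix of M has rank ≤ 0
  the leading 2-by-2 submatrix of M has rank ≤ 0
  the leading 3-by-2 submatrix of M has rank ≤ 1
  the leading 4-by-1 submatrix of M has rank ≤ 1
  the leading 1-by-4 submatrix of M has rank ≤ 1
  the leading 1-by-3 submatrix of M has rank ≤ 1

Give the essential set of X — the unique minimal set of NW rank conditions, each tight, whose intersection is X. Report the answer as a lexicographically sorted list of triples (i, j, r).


Recovering R(i,j) via the rank-extension bound from the 10 conditions:

  0 0 0 1
  0 0 1 2
  1 1 2 3
  1 2 3 4

second differences of R give the permutation w = (4, 3, 1, 2).

Rothe diagram D(w) (5 cells), 2 SE-corners (essential conditions):

[(1, 3, 0), (2, 2, 0)]


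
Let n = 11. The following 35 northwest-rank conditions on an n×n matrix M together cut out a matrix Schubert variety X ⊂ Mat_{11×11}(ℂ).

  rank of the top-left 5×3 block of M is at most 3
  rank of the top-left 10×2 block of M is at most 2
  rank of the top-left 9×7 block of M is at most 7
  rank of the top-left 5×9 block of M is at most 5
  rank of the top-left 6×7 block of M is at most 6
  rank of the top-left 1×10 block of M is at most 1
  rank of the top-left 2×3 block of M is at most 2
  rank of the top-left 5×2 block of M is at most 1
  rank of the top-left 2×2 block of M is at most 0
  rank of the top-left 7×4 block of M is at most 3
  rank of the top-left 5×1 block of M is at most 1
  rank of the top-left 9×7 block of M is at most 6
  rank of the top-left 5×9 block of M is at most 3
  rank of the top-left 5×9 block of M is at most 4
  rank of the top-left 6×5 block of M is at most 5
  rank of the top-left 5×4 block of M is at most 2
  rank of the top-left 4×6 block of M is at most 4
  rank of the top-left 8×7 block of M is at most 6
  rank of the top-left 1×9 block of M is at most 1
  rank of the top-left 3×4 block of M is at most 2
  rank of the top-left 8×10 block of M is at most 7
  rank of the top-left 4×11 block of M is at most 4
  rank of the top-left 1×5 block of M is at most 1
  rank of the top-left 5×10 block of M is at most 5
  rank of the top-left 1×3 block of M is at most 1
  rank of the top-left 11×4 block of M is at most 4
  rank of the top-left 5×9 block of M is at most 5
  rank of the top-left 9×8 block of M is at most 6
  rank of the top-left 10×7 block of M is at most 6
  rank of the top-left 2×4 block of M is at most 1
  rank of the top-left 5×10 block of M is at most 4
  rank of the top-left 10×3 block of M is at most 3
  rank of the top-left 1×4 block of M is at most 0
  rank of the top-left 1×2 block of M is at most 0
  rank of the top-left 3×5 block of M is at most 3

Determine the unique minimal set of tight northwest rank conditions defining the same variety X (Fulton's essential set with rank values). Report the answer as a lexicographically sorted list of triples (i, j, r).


Recovering R(i,j) via the rank-extension bound from the 35 conditions:

  R[1]: 0 | 0 | 0 | 0 | 1 | 1 | 1 | 1 | 1 | 1 | 1
  R[2]: 0 | 0 | 1 | 1 | 2 | 2 | 2 | 2 | 2 | 2 | 2
  R[3]: 1 | 1 | 2 | 2 | 3 | 3 | 3 | 3 | 3 | 3 | 3
  R[4]: 1 | 1 | 2 | 2 | 3 | 3 | 3 | 3 | 3 | 4 | 4
  R[5]: 1 | 1 | 2 | 2 | 3 | 3 | 3 | 3 | 3 | 4 | 5
  R[6]: 1 | 2 | 3 | 3 | 4 | 4 | 4 | 4 | 4 | 5 | 6
  R[7]: 1 | 2 | 3 | 3 | 4 | 5 | 5 | 5 | 5 | 6 | 7
  R[8]: 1 | 2 | 3 | 4 | 5 | 6 | 6 | 6 | 6 | 7 | 8
  R[9]: 1 | 2 | 3 | 4 | 5 | 6 | 6 | 6 | 7 | 8 | 9
  R[10]: 1 | 2 | 3 | 4 | 5 | 6 | 6 | 7 | 8 | 9 | 10
  R[11]: 1 | 2 | 3 | 4 | 5 | 6 | 7 | 8 | 9 | 10 | 11

the unique w with this rank table is (5, 3, 1, 10, 11, 2, 6, 4, 9, 8, 7).

8 SE-corners of the 22-cell Rothe diagram give Ess(w):

[(1, 4, 0), (2, 2, 0), (5, 2, 1), (5, 4, 2), (5, 9, 3), (7, 4, 3), (9, 8, 6), (10, 7, 6)]


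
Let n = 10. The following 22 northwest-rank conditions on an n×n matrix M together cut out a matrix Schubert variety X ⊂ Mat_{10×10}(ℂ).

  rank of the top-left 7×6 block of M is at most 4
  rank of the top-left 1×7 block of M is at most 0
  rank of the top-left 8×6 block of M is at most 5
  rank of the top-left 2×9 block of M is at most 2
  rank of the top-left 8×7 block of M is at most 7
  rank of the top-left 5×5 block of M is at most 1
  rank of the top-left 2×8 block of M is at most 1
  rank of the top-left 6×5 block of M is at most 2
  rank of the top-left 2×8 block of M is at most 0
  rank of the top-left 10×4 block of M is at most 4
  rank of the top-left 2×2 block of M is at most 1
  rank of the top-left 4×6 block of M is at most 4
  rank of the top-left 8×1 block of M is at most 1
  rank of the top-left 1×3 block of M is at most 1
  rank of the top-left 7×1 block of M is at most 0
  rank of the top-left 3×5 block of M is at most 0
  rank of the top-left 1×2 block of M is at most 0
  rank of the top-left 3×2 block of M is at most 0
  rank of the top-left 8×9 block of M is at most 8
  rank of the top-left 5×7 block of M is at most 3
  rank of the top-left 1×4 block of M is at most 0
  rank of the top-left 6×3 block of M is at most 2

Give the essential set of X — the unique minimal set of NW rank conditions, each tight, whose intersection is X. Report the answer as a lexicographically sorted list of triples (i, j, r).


Computing R[i][j] = min implied NW-rank bound (n=10, 22 conditions):

  i=1: 0 | 0 | 0 | 0 | 0 | 0 | 0 | 0 | 1 | 1
  i=2: 0 | 0 | 0 | 0 | 0 | 0 | 0 | 0 | 1 | 2
  i=3: 0 | 0 | 0 | 0 | 0 | 1 | 1 | 1 | 2 | 3
  i=4: 0 | 1 | 1 | 1 | 1 | 2 | 2 | 2 | 3 | 4
  i=5: 0 | 1 | 1 | 1 | 1 | 2 | 3 | 3 | 4 | 5
  i=6: 0 | 1 | 2 | 2 | 2 | 3 | 4 | 4 | 5 | 6
  i=7: 0 | 1 | 2 | 3 | 3 | 4 | 5 | 5 | 6 | 7
  i=8: 1 | 2 | 3 | 4 | 4 | 5 | 6 | 6 | 7 | 8
  i=9: 1 | 2 | 3 | 4 | 5 | 6 | 7 | 7 | 8 | 9
  i=10: 1 | 2 | 3 | 4 | 5 | 6 | 7 | 8 | 9 | 10

second differences of R give the permutation w = (9, 10, 6, 2, 7, 3, 4, 1, 5, 8).

Fulton essential set (4 of the 28 Rothe cells):

[(2, 8, 0), (3, 5, 0), (5, 5, 1), (7, 1, 0)]


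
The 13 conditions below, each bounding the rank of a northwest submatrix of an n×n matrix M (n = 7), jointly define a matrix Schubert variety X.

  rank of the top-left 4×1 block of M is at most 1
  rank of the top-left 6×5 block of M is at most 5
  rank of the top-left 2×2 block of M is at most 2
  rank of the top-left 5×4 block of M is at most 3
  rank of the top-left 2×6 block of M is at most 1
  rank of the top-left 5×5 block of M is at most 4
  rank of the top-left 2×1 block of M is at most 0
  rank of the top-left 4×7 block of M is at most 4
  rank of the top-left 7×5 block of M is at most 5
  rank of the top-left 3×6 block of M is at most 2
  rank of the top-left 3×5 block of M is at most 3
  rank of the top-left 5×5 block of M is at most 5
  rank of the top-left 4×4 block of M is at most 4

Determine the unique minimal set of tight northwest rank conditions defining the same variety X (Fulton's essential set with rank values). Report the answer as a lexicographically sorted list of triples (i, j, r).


The tightest implied rank at each (i,j), from the 13 conditions:

  0, 1, 1, 1, 1, 1, 1
  0, 1, 1, 1, 1, 1, 2
  1, 2, 2, 2, 2, 2, 3
  1, 2, 3, 3, 3, 3, 4
  1, 2, 3, 3, 4, 4, 5
  1, 2, 3, 4, 5, 5, 6
  1, 2, 3, 4, 5, 6, 7

second differences of R give the permutation w = (2, 7, 1, 3, 5, 4, 6).

D(w) has 7 cells with 3 SE-corners; essential set:

[(2, 1, 0), (2, 6, 1), (5, 4, 3)]


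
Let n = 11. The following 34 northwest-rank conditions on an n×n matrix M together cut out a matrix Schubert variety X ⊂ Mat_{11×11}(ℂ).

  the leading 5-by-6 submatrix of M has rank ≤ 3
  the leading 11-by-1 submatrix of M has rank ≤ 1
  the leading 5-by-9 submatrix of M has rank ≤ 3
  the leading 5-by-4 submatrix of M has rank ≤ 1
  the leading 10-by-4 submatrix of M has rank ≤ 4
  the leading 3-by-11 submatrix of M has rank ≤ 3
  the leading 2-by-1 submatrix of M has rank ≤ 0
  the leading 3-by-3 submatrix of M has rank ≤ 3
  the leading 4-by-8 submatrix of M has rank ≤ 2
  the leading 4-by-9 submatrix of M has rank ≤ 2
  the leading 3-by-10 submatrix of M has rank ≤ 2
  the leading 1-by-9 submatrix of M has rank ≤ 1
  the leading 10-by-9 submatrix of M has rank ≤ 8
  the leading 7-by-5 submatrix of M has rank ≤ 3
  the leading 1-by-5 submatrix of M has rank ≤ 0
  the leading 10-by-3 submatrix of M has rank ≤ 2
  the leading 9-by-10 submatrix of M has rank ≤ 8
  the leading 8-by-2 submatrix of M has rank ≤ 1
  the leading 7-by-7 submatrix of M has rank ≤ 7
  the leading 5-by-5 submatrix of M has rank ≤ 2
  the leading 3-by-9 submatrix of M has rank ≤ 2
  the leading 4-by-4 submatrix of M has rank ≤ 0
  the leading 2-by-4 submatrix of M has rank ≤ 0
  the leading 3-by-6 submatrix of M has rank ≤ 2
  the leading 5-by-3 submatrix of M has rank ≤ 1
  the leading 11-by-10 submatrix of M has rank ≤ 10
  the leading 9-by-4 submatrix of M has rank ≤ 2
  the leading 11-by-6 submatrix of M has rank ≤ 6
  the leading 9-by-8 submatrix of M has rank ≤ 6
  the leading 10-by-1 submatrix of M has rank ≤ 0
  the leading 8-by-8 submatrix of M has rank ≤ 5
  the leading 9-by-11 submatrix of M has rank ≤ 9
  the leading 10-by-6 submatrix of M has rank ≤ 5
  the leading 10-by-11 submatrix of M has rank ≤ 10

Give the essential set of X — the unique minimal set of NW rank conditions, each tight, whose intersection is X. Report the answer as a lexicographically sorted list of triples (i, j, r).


Rank table r_w(11×11) implied by the 34 constraints:

  row 1: 0, 0, 0, 0, 0, 1, 1, 1, 1, 1, 1
  row 2: 0, 0, 0, 0, 1, 2, 2, 2, 2, 2, 2
  row 3: 0, 0, 0, 0, 1, 2, 2, 2, 2, 2, 3
  row 4: 0, 0, 0, 0, 1, 2, 2, 2, 2, 3, 4
  row 5: 0, 1, 1, 1, 2, 3, 3, 3, 3, 4, 5
  row 6: 0, 1, 2, 2, 3, 4, 4, 4, 4, 5, 6
  row 7: 0, 1, 2, 2, 3, 4, 5, 5, 5, 6, 7
  row 8: 0, 1, 2, 2, 3, 4, 5, 5, 6, 7, 8
  row 9: 0, 1, 2, 2, 3, 4, 5, 6, 7, 8, 9
  row 10: 0, 1, 2, 3, 4, 5, 6, 7, 8, 9, 10
  row 11: 1, 2, 3, 4, 5, 6, 7, 8, 9, 10, 11

reading off 1-entries of Δ²R: w = (6, 5, 11, 10, 2, 3, 7, 9, 8, 4, 1).

7 SE-corners of the 34-cell Rothe diagram give Ess(w):

[(1, 5, 0), (3, 10, 2), (4, 4, 0), (4, 9, 2), (8, 8, 5), (9, 4, 2), (10, 1, 0)]


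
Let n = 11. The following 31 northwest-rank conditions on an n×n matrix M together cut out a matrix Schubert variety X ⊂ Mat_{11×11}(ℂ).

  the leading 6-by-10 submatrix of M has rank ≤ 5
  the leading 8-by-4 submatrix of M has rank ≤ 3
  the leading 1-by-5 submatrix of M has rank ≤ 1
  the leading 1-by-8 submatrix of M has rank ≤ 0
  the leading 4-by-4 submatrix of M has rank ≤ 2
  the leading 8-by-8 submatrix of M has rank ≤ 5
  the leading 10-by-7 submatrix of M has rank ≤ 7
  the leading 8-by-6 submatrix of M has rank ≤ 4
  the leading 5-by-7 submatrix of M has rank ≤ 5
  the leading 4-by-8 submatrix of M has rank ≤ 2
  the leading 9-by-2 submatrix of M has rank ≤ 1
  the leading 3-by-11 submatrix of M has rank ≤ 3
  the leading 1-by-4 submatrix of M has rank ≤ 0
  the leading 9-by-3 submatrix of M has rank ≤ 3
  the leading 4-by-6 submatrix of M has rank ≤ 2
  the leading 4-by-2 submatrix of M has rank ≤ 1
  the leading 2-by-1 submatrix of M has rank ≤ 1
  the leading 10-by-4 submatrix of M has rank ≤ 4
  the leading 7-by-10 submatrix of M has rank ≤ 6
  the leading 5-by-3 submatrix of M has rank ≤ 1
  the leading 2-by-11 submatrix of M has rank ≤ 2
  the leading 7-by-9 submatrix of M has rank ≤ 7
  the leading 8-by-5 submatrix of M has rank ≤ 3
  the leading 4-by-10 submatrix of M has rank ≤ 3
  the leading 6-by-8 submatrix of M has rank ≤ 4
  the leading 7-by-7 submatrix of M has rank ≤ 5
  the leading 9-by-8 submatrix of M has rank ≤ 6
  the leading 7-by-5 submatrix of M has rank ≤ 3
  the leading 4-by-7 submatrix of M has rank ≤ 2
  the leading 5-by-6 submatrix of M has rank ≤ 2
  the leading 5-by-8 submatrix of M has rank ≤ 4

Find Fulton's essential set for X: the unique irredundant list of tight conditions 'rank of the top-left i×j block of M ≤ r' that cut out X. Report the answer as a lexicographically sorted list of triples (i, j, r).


Reconstructing r_w from the 31 given conditions:

  i=1: 0 | 0 | 0 | 0 | 0 | 0 | 0 | 0 | 1 | 1 | 1
  i=2: 1 | 1 | 1 | 1 | 1 | 1 | 1 | 1 | 2 | 2 | 2
  i=3: 1 | 1 | 1 | 2 | 2 | 2 | 2 | 2 | 3 | 3 | 3
  i=4: 1 | 1 | 1 | 2 | 2 | 2 | 2 | 2 | 3 | 3 | 4
  i=5: 1 | 1 | 1 | 2 | 2 | 2 | 3 | 3 | 4 | 4 | 5
  i=6: 1 | 1 | 2 | 3 | 3 | 3 | 4 | 4 | 5 | 5 | 6
  i=7: 1 | 1 | 2 | 3 | 3 | 4 | 5 | 5 | 6 | 6 | 7
  i=8: 1 | 1 | 2 | 3 | 3 | 4 | 5 | 5 | 6 | 7 | 8
  i=9: 1 | 1 | 2 | 3 | 4 | 5 | 6 | 6 | 7 | 8 | 9
  i=10: 1 | 2 | 3 | 4 | 5 | 6 | 7 | 7 | 8 | 9 | 10
  i=11: 1 | 2 | 3 | 4 | 5 | 6 | 7 | 8 | 9 | 10 | 11

second differences of R give the permutation w = (9, 1, 4, 11, 7, 3, 6, 10, 5, 2, 8).

D(w) has 28 cells with 8 SE-corners; essential set:

[(1, 8, 0), (4, 8, 2), (4, 10, 3), (5, 3, 1), (5, 6, 2), (8, 5, 3), (8, 8, 5), (9, 2, 1)]


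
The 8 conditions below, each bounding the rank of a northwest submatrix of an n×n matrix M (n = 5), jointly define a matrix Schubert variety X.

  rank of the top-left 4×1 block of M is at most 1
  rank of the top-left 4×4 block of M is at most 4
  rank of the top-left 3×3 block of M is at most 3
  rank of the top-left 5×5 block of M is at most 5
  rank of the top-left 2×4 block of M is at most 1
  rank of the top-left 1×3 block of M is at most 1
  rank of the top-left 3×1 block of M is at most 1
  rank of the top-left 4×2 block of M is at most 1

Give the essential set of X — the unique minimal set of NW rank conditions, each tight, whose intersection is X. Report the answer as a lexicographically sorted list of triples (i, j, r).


The tightest implied rank at each (i,j), from the 8 conditions:

  R[1]: 1 1 1 1 1
  R[2]: 1 1 1 1 2
  R[3]: 1 1 2 2 3
  R[4]: 1 1 2 3 4
  R[5]: 1 2 3 4 5

hence w(1..5) = (1, 5, 3, 4, 2).

ℓ(w)=5; the 2 essential cells (i,j,r):

[(2, 4, 1), (4, 2, 1)]


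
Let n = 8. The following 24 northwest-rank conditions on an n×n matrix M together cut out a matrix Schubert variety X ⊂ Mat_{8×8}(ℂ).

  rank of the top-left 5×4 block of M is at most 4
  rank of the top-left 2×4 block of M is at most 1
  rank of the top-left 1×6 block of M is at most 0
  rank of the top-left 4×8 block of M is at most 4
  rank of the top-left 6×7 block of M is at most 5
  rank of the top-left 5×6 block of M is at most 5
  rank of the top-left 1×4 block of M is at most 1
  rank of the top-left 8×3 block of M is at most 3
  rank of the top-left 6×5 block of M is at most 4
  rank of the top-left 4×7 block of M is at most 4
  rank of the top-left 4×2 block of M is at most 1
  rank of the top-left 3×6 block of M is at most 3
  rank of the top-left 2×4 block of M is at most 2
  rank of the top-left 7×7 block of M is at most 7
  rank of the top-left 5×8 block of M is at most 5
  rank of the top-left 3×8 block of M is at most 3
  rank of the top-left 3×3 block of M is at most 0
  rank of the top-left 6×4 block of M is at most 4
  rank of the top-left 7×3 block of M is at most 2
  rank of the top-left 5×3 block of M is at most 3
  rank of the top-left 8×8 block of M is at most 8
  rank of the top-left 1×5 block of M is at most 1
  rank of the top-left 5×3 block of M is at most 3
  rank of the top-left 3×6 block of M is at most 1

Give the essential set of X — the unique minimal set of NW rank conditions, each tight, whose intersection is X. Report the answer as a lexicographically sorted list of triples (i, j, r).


Propagating the 24 rank bounds to every northwest block:

  row 1: 0  0  0  0  0  0  1  1
  row 2: 0  0  0  1  1  1  2  2
  row 3: 0  0  0  1  1  1  2  3
  row 4: 1  1  1  2  2  2  3  4
  row 5: 1  2  2  3  3  3  4  5
  row 6: 1  2  2  3  4  4  5  6
  row 7: 1  2  2  3  4  5  6  7
  row 8: 1  2  3  4  5  6  7  8

hence w(1..8) = (7, 4, 8, 1, 2, 5, 6, 3).

D(w) has 16 cells with 4 SE-corners; essential set:

[(1, 6, 0), (3, 3, 0), (3, 6, 1), (7, 3, 2)]


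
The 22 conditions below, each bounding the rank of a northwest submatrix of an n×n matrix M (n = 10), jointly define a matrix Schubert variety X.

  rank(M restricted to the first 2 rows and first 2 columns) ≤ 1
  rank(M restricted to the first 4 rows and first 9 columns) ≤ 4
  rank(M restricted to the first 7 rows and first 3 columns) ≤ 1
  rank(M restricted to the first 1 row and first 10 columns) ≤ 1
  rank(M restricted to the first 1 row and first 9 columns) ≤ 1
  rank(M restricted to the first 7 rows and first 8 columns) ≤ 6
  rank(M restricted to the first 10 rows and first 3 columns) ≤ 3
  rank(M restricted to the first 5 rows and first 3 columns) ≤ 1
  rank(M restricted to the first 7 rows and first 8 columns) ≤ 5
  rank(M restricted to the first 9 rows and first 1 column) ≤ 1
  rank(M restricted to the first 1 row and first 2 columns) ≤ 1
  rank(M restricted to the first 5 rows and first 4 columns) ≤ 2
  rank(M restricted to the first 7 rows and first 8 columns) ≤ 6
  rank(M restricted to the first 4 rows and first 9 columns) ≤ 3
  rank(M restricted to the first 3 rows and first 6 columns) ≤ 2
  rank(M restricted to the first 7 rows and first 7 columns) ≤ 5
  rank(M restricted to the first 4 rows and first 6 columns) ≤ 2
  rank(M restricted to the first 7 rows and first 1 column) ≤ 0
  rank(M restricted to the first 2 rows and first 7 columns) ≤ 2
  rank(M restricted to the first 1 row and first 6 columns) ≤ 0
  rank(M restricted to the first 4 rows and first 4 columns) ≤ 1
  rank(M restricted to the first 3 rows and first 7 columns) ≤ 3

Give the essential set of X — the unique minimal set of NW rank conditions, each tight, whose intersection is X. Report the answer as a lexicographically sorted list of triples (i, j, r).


Computing R[i][j] = min implied NW-rank bound (n=10, 22 conditions):

  i=1: 0  0  0  0  0  0  1  1  1  1
  i=2: 0  1  1  1  1  1  2  2  2  2
  i=3: 0  1  1  1  2  2  3  3  3  3
  i=4: 0  1  1  1  2  2  3  3  3  4
  i=5: 0  1  1  2  3  3  4  4  4  5
  i=6: 0  1  1  2  3  4  5  5  5  6
  i=7: 0  1  1  2  3  4  5  5  6  7
  i=8: 1  2  2  3  4  5  6  6  7  8
  i=9: 1  2  3  4  5  6  7  7  8  9
  i=10: 1  2  3  4  5  6  7  8  9  10

so w = (7, 2, 5, 10, 4, 6, 9, 1, 3, 8).

Fulton essential set (7 of the 23 Rothe cells):

[(1, 6, 0), (4, 4, 1), (4, 6, 2), (4, 9, 3), (7, 1, 0), (7, 3, 1), (7, 8, 5)]


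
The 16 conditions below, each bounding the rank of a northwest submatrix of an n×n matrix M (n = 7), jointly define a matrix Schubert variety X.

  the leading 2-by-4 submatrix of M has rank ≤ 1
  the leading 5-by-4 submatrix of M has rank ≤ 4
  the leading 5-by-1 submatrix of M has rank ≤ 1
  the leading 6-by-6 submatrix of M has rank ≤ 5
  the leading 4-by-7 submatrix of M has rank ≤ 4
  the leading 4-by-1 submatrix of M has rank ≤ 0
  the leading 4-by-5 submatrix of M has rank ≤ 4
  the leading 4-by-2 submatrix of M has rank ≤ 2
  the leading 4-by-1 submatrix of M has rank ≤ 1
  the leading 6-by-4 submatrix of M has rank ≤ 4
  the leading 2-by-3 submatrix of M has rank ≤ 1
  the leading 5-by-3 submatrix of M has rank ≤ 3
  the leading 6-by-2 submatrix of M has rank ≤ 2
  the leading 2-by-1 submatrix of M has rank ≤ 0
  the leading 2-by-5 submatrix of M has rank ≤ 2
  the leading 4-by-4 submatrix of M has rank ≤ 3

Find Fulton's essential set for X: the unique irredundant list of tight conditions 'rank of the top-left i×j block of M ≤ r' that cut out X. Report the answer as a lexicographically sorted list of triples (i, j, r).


The tightest implied rank at each (i,j), from the 16 conditions:

  R[1]: 0 1 1 1 1 1 1
  R[2]: 0 1 1 1 2 2 2
  R[3]: 0 1 2 2 3 3 3
  R[4]: 0 1 2 3 4 4 4
  R[5]: 1 2 3 4 5 5 5
  R[6]: 1 2 3 4 5 5 6
  R[7]: 1 2 3 4 5 6 7

so w = (2, 5, 3, 4, 1, 7, 6).

Rothe diagram D(w) (7 cells), 3 SE-corners (essential conditions):

[(2, 4, 1), (4, 1, 0), (6, 6, 5)]


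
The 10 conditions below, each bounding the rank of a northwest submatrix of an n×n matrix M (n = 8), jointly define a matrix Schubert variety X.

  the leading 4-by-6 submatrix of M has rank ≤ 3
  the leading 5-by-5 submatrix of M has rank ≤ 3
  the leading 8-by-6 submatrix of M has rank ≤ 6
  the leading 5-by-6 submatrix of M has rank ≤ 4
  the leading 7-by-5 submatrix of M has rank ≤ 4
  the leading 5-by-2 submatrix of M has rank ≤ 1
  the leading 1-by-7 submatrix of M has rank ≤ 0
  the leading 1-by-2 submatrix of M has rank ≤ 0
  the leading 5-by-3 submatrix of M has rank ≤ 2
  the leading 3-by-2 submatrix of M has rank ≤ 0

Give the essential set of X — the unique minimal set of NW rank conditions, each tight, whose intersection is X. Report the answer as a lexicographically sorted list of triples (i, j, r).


Propagating the 10 rank bounds to every northwest block:

  row 1: 0 | 0 | 0 | 0 | 0 | 0 | 0 | 1
  row 2: 0 | 0 | 1 | 1 | 1 | 1 | 1 | 2
  row 3: 0 | 0 | 1 | 2 | 2 | 2 | 2 | 3
  row 4: 1 | 1 | 2 | 3 | 3 | 3 | 3 | 4
  row 5: 1 | 1 | 2 | 3 | 3 | 4 | 4 | 5
  row 6: 1 | 2 | 3 | 4 | 4 | 5 | 5 | 6
  row 7: 1 | 2 | 3 | 4 | 4 | 5 | 6 | 7
  row 8: 1 | 2 | 3 | 4 | 5 | 6 | 7 | 8

second differences of R give the permutation w = (8, 3, 4, 1, 6, 2, 7, 5).

|D(w)|=14, |Ess(w)|=5:

[(1, 7, 0), (3, 2, 0), (5, 2, 1), (5, 5, 3), (7, 5, 4)]


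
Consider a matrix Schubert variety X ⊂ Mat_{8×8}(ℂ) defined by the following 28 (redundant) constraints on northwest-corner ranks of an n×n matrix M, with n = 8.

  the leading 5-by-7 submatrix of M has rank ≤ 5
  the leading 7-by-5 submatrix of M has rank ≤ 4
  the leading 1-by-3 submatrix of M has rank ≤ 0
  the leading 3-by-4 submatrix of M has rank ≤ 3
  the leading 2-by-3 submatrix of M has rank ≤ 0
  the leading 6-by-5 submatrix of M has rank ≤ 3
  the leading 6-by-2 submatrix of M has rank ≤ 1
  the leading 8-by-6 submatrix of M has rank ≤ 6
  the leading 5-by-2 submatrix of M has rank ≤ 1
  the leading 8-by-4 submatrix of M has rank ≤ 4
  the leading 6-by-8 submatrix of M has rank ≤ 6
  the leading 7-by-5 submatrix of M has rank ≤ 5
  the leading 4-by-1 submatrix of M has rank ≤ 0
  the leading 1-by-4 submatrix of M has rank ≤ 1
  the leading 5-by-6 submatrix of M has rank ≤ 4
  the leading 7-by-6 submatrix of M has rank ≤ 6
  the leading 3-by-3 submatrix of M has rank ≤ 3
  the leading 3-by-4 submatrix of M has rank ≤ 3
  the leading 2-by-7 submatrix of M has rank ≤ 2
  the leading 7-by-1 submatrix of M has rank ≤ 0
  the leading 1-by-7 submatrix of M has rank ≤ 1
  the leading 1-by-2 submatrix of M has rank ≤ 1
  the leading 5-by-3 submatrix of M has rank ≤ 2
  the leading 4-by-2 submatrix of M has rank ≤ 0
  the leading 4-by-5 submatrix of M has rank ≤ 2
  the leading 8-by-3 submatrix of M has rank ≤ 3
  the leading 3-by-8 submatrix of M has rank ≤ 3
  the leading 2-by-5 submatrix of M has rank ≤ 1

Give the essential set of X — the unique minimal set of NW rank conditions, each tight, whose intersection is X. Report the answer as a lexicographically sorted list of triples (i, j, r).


Computing R[i][j] = min implied NW-rank bound (n=8, 28 conditions):

  0 0 0 1 1 1 1 1
  0 0 0 1 1 2 2 2
  0 0 1 2 2 3 3 3
  0 0 1 2 2 3 4 4
  0 1 2 3 3 4 5 5
  0 1 2 3 3 4 5 6
  0 1 2 3 4 5 6 7
  1 2 3 4 5 6 7 8

reading off 1-entries of Δ²R: w = (4, 6, 3, 7, 2, 8, 5, 1).

|D(w)|=16, |Ess(w)|=6:

[(2, 3, 0), (2, 5, 1), (4, 2, 0), (4, 5, 2), (6, 5, 3), (7, 1, 0)]


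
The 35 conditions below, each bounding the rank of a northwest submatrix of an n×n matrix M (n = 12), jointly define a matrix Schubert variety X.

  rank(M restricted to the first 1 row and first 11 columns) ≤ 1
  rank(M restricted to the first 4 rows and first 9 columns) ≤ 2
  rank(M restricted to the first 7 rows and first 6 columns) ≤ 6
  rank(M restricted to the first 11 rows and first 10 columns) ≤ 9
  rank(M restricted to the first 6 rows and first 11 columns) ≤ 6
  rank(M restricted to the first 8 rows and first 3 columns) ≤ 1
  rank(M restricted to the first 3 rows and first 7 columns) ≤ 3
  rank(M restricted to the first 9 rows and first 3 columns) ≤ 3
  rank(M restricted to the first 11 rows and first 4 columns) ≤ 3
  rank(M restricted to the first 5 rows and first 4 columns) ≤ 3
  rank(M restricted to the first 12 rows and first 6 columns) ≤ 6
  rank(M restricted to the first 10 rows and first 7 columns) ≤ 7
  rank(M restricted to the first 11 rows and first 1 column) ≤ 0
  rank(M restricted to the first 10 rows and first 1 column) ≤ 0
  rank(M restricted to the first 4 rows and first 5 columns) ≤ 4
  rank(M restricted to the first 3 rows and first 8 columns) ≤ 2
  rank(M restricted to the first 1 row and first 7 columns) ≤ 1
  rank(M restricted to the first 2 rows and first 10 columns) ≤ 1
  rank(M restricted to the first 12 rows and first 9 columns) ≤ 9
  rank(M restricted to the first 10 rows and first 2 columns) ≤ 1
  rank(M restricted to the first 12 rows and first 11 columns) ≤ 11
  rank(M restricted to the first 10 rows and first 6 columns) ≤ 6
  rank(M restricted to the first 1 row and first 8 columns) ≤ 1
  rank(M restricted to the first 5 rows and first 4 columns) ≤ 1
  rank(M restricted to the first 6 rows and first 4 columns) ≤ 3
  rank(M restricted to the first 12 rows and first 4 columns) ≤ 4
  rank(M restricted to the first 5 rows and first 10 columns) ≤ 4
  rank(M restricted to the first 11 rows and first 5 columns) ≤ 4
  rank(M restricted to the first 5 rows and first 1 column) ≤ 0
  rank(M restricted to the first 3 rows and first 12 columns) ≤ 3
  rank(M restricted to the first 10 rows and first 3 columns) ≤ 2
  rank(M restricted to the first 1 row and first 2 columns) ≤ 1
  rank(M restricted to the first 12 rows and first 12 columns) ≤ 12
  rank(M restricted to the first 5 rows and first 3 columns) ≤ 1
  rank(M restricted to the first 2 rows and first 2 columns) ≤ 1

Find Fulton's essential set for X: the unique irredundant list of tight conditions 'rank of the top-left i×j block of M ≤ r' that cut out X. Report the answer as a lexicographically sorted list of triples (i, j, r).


Recovering R(i,j) via the rank-extension bound from the 35 conditions:

  0 | 1 | 1 | 1 | 1 | 1 | 1 | 1 | 1 | 1 | 1 | 1
  0 | 1 | 1 | 1 | 1 | 1 | 1 | 1 | 1 | 1 | 2 | 2
  0 | 1 | 1 | 1 | 2 | 2 | 2 | 2 | 2 | 2 | 3 | 3
  0 | 1 | 1 | 1 | 2 | 2 | 2 | 2 | 2 | 3 | 4 | 4
  0 | 1 | 1 | 1 | 2 | 3 | 3 | 3 | 3 | 4 | 5 | 5
  0 | 1 | 1 | 2 | 3 | 4 | 4 | 4 | 4 | 5 | 6 | 6
  0 | 1 | 1 | 2 | 3 | 4 | 5 | 5 | 5 | 6 | 7 | 7
  0 | 1 | 1 | 2 | 3 | 4 | 5 | 6 | 6 | 7 | 8 | 8
  0 | 1 | 2 | 3 | 4 | 5 | 6 | 7 | 7 | 8 | 9 | 9
  0 | 1 | 2 | 3 | 4 | 5 | 6 | 7 | 8 | 9 | 10 | 10
  0 | 1 | 2 | 3 | 4 | 5 | 6 | 7 | 8 | 9 | 10 | 11
  1 | 2 | 3 | 4 | 5 | 6 | 7 | 8 | 9 | 10 | 11 | 12

second differences of R give the permutation w = (2, 11, 5, 10, 6, 4, 7, 8, 3, 9, 12, 1).

|D(w)|=32, |Ess(w)|=5:

[(2, 10, 1), (4, 9, 2), (5, 4, 1), (8, 3, 1), (11, 1, 0)]
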